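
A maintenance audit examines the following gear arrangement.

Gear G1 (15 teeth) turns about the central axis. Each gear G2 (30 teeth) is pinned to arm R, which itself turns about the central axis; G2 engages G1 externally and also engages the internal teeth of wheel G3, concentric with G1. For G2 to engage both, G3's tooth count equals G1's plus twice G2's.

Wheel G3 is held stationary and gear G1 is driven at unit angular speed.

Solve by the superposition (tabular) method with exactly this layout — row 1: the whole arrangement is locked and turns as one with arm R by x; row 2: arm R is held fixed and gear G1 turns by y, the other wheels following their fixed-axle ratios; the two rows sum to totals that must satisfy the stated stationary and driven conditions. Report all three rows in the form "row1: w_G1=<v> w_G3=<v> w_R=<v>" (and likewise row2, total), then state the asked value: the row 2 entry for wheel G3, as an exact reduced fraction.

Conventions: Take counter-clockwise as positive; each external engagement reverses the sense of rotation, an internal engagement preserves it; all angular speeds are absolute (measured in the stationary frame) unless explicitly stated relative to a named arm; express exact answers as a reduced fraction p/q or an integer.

class = planetary set [G3 = 15+2·30 = 75; Willis about the carrier]
row 1 — lock + rotate with arm: ω_sun = ω_ring = ω_arm = x
superposition row 2 [arm held]: sun y, ring −(15/75)·y, arm 0
boundary: total ω_ring = x − (15/75)·y = 0 and total ω_sun = x + y = 1  ⇒  y = 5/6, x = 1/6
row 2 ring = −(15/75)·5/6 = -1/6
totals (row 1 + row 2): sun 1/6 + 5/6 = 1, ring 1/6 + (-1/6) = 0, arm 1/6 + 0 = 1/6
asked cell (row2, ring) = -1/6

row1: w_G1=1/6 w_G3=1/6 w_R=1/6
row2: w_G1=5/6 w_G3=-1/6 w_R=0
total: w_G1=1 w_G3=0 w_R=1/6
asked value: -1/6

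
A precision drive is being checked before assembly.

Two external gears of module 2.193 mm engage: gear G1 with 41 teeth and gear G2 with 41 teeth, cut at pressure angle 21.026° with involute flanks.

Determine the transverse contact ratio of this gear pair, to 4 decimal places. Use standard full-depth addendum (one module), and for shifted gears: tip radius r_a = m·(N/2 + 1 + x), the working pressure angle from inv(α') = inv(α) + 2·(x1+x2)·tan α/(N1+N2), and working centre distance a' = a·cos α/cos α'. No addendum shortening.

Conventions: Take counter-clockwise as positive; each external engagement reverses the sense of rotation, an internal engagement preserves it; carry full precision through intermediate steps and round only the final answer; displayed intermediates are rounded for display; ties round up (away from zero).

1.6695

recognized (one external pair, fixed centres): single-mesh tooth geometry, m = 2.193, N1 = 41, N2 = 41
base radii: r_b1 = 41.963193, r_b2 = 41.963193
tip radii: r_a1 = 47.149500, r_a2 = 47.149500
no profile shift: α' = α, a' = a
action lengths: √(r_a1²−r_b1²) = 21.498041, √(r_a2²−r_b2²) = 21.498041
base pitch p_b = π·m·cos α = 6.430793
CR = (21.498041 + 21.498041 − 89.913000·sin 21.02600°)/6.430793 = 1.669476
contact ratio ≈ 1.6695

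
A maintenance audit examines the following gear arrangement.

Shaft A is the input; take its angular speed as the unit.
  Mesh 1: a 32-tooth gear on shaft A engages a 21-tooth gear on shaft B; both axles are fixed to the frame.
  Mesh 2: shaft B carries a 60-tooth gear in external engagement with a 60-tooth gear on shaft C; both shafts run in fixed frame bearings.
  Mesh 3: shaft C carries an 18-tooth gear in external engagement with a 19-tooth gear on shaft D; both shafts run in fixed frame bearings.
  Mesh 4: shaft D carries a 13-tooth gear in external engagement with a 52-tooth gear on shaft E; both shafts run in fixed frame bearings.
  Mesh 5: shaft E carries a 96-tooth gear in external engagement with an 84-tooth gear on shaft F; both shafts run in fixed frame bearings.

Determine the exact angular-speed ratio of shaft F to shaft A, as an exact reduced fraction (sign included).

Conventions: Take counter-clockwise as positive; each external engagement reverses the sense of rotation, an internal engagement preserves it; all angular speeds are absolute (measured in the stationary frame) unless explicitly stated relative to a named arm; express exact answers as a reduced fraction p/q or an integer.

-384/931

class = fixed-axis compound train [5 meshes; 5 ratios multiply, 5 sense flips]
mesh 1 [32T→21T]: running ratio 32/21, sense −
mesh 2 [60T→60T]: running ratio 32/21, sense +
mesh 3 [18T→19T]: running ratio 192/133, sense −
mesh 4 [13T→52T]: running ratio 48/133, sense +
mesh 5 [96T→84T]: running ratio 384/931, sense −
ω_out/ω_in = -384/931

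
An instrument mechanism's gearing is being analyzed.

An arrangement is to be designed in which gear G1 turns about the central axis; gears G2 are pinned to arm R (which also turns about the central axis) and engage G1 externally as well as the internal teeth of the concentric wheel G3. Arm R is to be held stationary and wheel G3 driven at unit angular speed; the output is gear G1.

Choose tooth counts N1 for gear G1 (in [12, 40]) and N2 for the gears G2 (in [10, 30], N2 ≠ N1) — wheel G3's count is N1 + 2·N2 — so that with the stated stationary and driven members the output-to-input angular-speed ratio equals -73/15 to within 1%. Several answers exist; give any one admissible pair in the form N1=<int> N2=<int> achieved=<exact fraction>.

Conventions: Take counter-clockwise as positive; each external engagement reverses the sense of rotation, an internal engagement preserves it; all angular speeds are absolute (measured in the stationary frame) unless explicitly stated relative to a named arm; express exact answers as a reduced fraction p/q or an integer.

topology: planetary set — design target -73/15, arm = carrier (Willis)
Willis with ω_arm = 0: ω_sun/ω_ring = −N3/N1; set equal to -73/15  ⇒  N3/N1 = −(-73/15) = 73/15
N3 = N1 + 2·N2  ⇒  N2/N1 = (N3/N1 − 1)/2 = (73/15 − 1)/2 = 29/15
smallest multiple with N1 ≥ 12 and N2 ≥ 10: k = 1  ⇒  N1 = 1·15 = 15, N2 = 1·29 = 29 (N1 ≤ 40, N2 ≤ 30, N2 ≠ N1 ✓), N3 = 15 + 2·29 = 73
check: −N3/N1 with N1 = 15, N3 = 73 gives -73/15; |achieved − target| = 0 ≤ 73/1500 ✓

N1=15 N2=29 achieved=-73/15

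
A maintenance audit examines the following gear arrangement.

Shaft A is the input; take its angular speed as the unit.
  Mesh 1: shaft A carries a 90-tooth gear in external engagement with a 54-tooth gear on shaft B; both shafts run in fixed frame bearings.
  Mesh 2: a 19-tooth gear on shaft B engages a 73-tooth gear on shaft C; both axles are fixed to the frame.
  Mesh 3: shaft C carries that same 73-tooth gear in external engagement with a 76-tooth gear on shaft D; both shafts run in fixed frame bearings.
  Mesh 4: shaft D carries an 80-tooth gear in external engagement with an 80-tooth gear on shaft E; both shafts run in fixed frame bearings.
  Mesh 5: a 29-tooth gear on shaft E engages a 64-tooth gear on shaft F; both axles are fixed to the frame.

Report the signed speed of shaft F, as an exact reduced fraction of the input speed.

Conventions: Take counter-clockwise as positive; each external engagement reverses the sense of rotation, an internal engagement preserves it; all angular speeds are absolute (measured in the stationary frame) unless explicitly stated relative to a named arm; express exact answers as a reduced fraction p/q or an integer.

5-mesh fixed-axis compound train (all bearings frame-fixed)
mesh 1 [90T→54T]: |ω|/ω_in = 1×90/54 = 5/3, sense flips to −
mesh 2 [19T→73T]: |ω|/ω_in = (5/3)×19/73 = 95/219, sense flips to +
mesh 3 [73T→76T]: |ω|/ω_in = (95/219)×73/76 = 5/12, sense flips to −
mesh 4 [80T→80T]: |ω|/ω_in = (5/12)×80/80 = 5/12, sense flips to +
mesh 5 [29T→64T]: |ω|/ω_in = (5/12)×29/64 = 145/768, sense flips to −
signed output speed (× input speed) = -145/768

-145/768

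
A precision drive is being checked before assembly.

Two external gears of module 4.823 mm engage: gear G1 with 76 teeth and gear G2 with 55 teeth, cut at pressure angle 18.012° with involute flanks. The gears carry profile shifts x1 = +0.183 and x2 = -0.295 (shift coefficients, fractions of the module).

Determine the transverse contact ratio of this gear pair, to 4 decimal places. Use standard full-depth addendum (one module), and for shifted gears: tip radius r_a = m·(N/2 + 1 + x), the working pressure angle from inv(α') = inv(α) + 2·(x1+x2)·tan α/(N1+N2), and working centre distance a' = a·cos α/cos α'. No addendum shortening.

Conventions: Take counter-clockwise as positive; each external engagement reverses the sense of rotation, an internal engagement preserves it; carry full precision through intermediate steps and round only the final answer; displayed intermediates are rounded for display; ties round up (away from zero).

1.9490

single-mesh involute tooth geometry (76T engaging 55T at module 4.823)
base radii: r_b1 = 174.292067, r_b2 = 126.132417
tip radii: r_a1 = 188.979609, r_a2 = 136.032715
inv(α') = inv(18.012°) + 2·(+0.183-0.295)·tan α/(76+55) = 0.01022657  ⇒  α' = 17.70514°
a' = a·cos α / cos α' = 315.9065·cos 18.012°/cos 17.70514° = 315.361851
action lengths: √(r_a1²−r_b1²) = 73.044973, √(r_a2²−r_b2²) = 50.946178
base pitch p_b = π·m·cos α = 14.409334
CR = (73.044973 + 50.946178 − 315.361851·sin 17.70514°)/14.409334 = 1.948998
contact ratio ≈ 1.9490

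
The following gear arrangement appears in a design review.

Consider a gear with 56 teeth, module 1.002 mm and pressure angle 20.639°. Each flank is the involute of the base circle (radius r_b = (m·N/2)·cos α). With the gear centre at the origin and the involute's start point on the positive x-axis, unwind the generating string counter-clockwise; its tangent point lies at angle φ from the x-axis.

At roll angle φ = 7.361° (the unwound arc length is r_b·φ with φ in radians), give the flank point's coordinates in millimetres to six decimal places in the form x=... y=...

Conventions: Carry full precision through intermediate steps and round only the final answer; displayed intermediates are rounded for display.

class = single-mesh tooth geometry [base-circle involute, m = 1.002, 56T]
pitch radius r_p = m·N/2 = 1.002·56/2 = 28.056000
base radius r_b = r_p·cos α = 28.056000·cos 20.639° = 26.255361
roll angle φ = 7.361° = 0.12847369 rad
x = r_b·(cos φ + φ·sin φ) = 26.471147
y = r_b·(sin φ − φ·cos φ) = 0.018528

x=26.471147 y=0.018528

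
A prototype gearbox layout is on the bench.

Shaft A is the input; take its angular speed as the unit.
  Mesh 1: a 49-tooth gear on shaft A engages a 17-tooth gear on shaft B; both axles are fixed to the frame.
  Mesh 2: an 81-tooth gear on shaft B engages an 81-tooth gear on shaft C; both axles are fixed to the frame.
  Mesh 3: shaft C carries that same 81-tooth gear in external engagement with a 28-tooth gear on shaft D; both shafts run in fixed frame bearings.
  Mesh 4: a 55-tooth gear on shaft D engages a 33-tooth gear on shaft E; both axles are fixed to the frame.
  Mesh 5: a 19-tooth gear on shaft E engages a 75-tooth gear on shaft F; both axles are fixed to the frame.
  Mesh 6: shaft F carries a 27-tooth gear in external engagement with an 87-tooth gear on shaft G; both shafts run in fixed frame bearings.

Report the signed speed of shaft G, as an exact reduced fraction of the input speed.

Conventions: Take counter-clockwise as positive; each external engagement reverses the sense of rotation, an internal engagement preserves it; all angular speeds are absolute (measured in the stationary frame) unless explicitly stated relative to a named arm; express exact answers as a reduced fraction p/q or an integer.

6-mesh fixed-axis compound train (all bearings frame-fixed)
mesh 1 [49T→17T]: |ω|/ω_in = 1×49/17 = 49/17, sense flips to −
mesh 2 [81T→81T]: |ω|/ω_in = (49/17)×81/81 = 49/17, sense flips to +
mesh 3 [81T→28T]: |ω|/ω_in = (49/17)×81/28 = 567/68, sense flips to −
mesh 4 [55T→33T]: |ω|/ω_in = (567/68)×55/33 = 945/68, sense flips to +
mesh 5 [19T→75T]: |ω|/ω_in = (945/68)×19/75 = 1197/340, sense flips to −
mesh 6 [27T→87T]: |ω|/ω_in = (1197/340)×27/87 = 10773/9860, sense flips to +
signed output speed (× input speed) = 10773/9860

10773/9860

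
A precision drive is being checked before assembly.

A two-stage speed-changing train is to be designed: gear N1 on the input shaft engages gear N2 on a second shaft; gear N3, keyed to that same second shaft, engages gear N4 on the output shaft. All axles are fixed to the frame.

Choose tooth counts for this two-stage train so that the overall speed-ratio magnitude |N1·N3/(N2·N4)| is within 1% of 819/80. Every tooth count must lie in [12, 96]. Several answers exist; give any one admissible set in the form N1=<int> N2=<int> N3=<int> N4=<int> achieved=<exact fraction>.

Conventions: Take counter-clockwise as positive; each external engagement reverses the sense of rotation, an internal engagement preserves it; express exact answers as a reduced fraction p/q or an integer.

N1=27 N2=12 N3=91 N4=20 achieved=819/80

2-stage fixed-axis compound train for ratio 819/80
target = 819/80 in lowest terms: an exact hit needs N1·N3 = k·819 and N2·N4 = k·80 for one integer k, every count in [12, 96]; additionally prefer no 1:1 stage (N1 ≠ N2, N3 ≠ N4)
k = 1…2: no 1:1-free in-range split of k·819 and k·80 into factor pairs; take k = 3
k = 3: N1·N3 = 2457 = 27·91, N2·N4 = 240 = 12·20
achieved = 27·91/(12·20) = 819/80; |achieved − target| = 0 ≤ 819/8000 ✓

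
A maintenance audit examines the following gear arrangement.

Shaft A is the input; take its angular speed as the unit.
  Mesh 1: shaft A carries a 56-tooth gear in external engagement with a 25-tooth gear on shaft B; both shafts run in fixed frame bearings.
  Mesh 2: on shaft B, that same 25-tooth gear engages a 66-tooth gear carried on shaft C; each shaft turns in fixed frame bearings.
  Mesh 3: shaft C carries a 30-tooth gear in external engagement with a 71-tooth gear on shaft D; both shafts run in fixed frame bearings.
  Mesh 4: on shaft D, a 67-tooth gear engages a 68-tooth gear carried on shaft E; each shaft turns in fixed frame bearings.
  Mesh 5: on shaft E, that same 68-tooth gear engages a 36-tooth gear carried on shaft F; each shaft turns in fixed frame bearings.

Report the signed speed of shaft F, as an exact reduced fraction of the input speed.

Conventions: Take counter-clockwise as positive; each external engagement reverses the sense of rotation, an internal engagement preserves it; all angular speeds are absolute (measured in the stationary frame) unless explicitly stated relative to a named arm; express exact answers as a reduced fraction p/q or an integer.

-4690/7029

5-mesh fixed-axis compound train (all bearings frame-fixed)
mesh 1 [56T→25T]: |ω|/ω_in = 1×56/25 = 56/25, sense flips to −
mesh 2 [25T→66T]: |ω|/ω_in = (56/25)×25/66 = 28/33, sense flips to +
mesh 3 [30T→71T]: |ω|/ω_in = (28/33)×30/71 = 280/781, sense flips to −
mesh 4 [67T→68T]: |ω|/ω_in = (280/781)×67/68 = 4690/13277, sense flips to +
mesh 5 [68T→36T]: |ω|/ω_in = (4690/13277)×68/36 = 4690/7029, sense flips to −
signed output speed (× input speed) = -4690/7029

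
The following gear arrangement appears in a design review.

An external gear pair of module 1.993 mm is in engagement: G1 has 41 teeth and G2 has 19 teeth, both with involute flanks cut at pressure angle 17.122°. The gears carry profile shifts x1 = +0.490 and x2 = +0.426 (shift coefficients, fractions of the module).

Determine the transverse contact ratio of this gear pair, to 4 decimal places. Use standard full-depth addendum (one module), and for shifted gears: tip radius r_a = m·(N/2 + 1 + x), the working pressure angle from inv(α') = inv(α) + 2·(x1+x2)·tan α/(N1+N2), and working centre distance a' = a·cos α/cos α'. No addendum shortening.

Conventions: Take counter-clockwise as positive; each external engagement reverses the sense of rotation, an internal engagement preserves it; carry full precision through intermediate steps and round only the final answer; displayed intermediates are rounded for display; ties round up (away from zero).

single-mesh involute tooth geometry (41T engaging 19T at module 1.993)
base radii: r_b1 = 39.045742, r_b2 = 18.094368
tip radii: r_a1 = 43.826070, r_a2 = 21.775518
inv(α') = inv(17.122°) + 2·(+0.490+0.426)·tan α/(41+19) = 0.01863137  ⇒  α' = 21.48769°
a' = a·cos α / cos α' = 59.7900·cos 17.122°/cos 21.48769° = 61.408208
action lengths: √(r_a1²−r_b1²) = 19.903630, √(r_a2²−r_b2²) = 12.114744
base pitch p_b = π·m·cos α = 5.983698
CR = (19.903630 + 12.114744 − 61.408208·sin 21.48769°)/5.983698 = 1.591736
contact ratio ≈ 1.5917

1.5917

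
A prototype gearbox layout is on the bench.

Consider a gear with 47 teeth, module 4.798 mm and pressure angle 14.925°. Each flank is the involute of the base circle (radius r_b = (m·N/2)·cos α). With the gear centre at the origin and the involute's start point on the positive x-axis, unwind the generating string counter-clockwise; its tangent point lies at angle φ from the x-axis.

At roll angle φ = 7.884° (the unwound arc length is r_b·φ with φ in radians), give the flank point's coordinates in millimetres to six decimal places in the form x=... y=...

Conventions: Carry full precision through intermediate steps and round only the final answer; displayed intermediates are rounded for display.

x=109.975699 y=0.094439

recognized (one wheel, involute flank): single-mesh tooth geometry, m = 4.798, N = 47
pitch radius r_p = m·N/2 = 4.798·47/2 = 112.753000
base radius r_b = r_p·cos α = 112.753000·cos 14.925° = 108.949141
roll angle φ = 7.884° = 0.13760176 rad
x = r_b·(cos φ + φ·sin φ) = 109.975699
y = r_b·(sin φ − φ·cos φ) = 0.094439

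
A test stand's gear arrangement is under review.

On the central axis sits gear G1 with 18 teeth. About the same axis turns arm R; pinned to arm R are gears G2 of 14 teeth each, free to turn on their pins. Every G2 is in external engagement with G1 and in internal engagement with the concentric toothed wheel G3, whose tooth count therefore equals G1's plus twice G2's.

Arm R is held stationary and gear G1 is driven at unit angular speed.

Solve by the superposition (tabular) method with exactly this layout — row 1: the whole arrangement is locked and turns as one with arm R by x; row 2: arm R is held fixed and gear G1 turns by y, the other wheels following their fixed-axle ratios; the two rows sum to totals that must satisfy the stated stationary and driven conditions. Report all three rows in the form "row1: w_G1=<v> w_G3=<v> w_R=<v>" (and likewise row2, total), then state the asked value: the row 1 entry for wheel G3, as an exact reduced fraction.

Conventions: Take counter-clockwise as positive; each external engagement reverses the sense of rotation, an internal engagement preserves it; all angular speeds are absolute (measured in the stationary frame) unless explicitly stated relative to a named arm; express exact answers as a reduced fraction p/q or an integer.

topology: planetary set — G1 18T / G2 14T / G3 46T, arm = carrier (Willis)
row 1: whole set turns with the arm by x
row 2 — arm fixed, fixed-axis ratios: sun y, ring −(18/46)·y, arm 0
boundary: total ω_arm = x = 0 and total ω_sun = x + y = 1  ⇒  y = 1, x = 0
row 2 ring = −(18/46)·1 = -9/23
totals (row 1 + row 2): sun 0 + 1 = 1, ring 0 + (-9/23) = -9/23, arm 0 + 0 = 0
asked cell (row1, ring) = 0

row1: w_G1=0 w_G3=0 w_R=0
row2: w_G1=1 w_G3=-9/23 w_R=0
total: w_G1=1 w_G3=-9/23 w_R=0
asked value: 0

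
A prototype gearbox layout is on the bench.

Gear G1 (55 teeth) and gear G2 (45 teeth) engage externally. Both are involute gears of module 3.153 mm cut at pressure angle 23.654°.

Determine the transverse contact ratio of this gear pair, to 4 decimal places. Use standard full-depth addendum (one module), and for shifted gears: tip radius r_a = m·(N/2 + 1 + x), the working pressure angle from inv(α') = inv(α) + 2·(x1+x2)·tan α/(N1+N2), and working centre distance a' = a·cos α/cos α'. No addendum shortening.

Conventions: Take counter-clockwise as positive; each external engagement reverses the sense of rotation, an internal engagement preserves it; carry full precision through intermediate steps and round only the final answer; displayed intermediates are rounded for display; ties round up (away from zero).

class = single-mesh tooth geometry [involute pair 55T × 45T, m = 3.153]
base radii: r_b1 = 79.422770, r_b2 = 64.982266
tip radii: r_a1 = 89.860500, r_a2 = 74.095500
no profile shift: α' = α, a' = a
action lengths: √(r_a1²−r_b1²) = 42.034904, √(r_a2²−r_b2²) = 35.601239
base pitch p_b = π·m·cos α = 9.073236
CR = (42.034904 + 35.601239 − 157.650000·sin 23.65400°)/9.073236 = 1.585431
contact ratio ≈ 1.5854

1.5854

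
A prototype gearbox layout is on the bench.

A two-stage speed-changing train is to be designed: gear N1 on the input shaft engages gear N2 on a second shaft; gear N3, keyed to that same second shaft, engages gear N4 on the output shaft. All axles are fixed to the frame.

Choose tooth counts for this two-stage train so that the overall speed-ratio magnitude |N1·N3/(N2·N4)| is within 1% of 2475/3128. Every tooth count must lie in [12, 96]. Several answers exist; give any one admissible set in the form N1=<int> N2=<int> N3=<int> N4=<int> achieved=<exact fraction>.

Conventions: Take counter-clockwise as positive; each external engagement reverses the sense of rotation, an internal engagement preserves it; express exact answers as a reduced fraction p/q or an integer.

class = fixed-axis compound train [2-stage, 2475/3128 wanted]
target = 2475/3128 in lowest terms: an exact hit needs N1·N3 = k·2475 and N2·N4 = k·3128 for one integer k, every count in [12, 96]; additionally prefer no 1:1 stage (N1 ≠ N2, N3 ≠ N4)
k = 1: N1·N3 = 2475 = 33·75, N2·N4 = 3128 = 34·92
achieved = 33·75/(34·92) = 2475/3128; |achieved − target| = 0 ≤ 99/12512 ✓

N1=33 N2=34 N3=75 N4=92 achieved=2475/3128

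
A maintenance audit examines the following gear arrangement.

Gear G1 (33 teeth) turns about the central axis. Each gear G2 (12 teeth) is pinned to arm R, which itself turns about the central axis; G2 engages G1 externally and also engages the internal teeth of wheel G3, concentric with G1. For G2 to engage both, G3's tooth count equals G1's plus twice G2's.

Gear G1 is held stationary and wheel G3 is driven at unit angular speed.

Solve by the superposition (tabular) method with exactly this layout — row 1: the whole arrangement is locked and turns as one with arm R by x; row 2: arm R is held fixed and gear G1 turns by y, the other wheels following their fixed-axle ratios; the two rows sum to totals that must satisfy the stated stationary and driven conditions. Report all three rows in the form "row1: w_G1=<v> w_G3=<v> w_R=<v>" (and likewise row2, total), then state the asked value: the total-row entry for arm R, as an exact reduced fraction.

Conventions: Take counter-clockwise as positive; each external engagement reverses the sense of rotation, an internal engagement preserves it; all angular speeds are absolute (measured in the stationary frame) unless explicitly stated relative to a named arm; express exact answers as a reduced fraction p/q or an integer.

row1: w_G1=19/30 w_G3=19/30 w_R=19/30
row2: w_G1=-19/30 w_G3=11/30 w_R=0
total: w_G1=0 w_G3=1 w_R=19/30
asked value: 19/30

recognized (axles ride arm R): planetary set, 33/12/57 teeth
row 1 (train locked, turned with arm): all members turn x
superposition row 2 [arm held]: sun y, ring −(33/57)·y, arm 0
boundary: total ω_sun = x + y = 0 and total ω_ring = x − (33/57)·y = 1  ⇒  y = -19/30, x = 19/30
row 2 ring = −(33/57)·(-19/30) = 11/30
totals (row 1 + row 2): sun 19/30 + (-19/30) = 0, ring 19/30 + 11/30 = 1, arm 19/30 + 0 = 19/30
asked cell (total, arm) = 19/30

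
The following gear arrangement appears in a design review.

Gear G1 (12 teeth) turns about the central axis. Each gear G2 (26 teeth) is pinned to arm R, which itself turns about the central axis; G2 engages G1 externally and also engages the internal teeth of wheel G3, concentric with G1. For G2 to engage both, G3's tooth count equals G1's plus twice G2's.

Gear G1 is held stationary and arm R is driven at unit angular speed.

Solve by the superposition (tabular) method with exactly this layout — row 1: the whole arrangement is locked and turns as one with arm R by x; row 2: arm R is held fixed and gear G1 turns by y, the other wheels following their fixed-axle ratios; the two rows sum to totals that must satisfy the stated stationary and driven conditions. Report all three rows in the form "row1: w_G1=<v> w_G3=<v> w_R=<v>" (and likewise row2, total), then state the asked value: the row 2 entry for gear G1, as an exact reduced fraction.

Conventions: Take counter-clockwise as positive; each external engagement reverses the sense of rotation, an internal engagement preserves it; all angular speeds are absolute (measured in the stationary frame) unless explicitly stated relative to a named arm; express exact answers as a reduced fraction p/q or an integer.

row1: w_G1=1 w_G3=1 w_R=1
row2: w_G1=-1 w_G3=3/16 w_R=0
total: w_G1=0 w_G3=19/16 w_R=1
asked value: -1

topology: planetary set — G1 12T / G2 26T / G3 64T, arm = carrier (Willis)
row 1 (train locked, turned with arm): all members turn x
superposition row 2 [arm held]: sun y, ring −(12/64)·y, arm 0
boundary: total ω_sun = x + y = 0 and total ω_arm = x = 1  ⇒  y = -1, x = 1
row 2 ring = −(12/64)·(-1) = 3/16
totals (row 1 + row 2): sun 1 + (-1) = 0, ring 1 + 3/16 = 19/16, arm 1 + 0 = 1
asked cell (row2, sun) = -1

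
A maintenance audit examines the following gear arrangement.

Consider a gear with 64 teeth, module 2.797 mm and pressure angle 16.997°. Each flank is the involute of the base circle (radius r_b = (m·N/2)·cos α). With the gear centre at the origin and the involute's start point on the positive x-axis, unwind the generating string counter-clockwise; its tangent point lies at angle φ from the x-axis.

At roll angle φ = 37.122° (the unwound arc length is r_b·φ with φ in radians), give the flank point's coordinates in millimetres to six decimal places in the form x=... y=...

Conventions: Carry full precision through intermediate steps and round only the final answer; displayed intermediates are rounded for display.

x=101.717883 y=7.438910

single-mesh involute tooth geometry (64T wheel at module 2.797)
pitch radius r_p = m·N/2 = 2.797·64/2 = 89.504000
base radius r_b = r_p·cos α = 89.504000·cos 16.997° = 85.594471
roll angle φ = 37.122° = 0.64790112 rad
x = r_b·(cos φ + φ·sin φ) = 101.717883
y = r_b·(sin φ − φ·cos φ) = 7.438910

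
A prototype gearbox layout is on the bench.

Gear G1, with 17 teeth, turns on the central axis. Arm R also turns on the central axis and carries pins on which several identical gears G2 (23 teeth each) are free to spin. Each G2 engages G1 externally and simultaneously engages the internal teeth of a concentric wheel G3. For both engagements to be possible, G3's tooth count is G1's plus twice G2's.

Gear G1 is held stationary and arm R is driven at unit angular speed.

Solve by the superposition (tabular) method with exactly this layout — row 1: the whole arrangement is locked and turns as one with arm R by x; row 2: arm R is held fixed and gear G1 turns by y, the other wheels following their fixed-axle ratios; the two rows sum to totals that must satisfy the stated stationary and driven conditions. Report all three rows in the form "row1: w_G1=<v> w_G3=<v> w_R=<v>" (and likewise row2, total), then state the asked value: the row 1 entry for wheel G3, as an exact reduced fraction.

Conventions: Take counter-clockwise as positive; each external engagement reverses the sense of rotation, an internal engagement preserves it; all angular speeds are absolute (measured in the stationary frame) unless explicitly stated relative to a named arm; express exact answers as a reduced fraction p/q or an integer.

class = planetary set [G3 = 17+2·23 = 63; Willis about the carrier]
superposition row 1 [locked train]: every member turns x
row 2 — arm fixed, fixed-axis ratios: sun y, ring −(17/63)·y, arm 0
boundary: total ω_sun = x + y = 0 and total ω_arm = x = 1  ⇒  y = -1, x = 1
row 2 ring = −(17/63)·(-1) = 17/63
totals (row 1 + row 2): sun 1 + (-1) = 0, ring 1 + 17/63 = 80/63, arm 1 + 0 = 1
asked cell (row1, ring) = 1

row1: w_G1=1 w_G3=1 w_R=1
row2: w_G1=-1 w_G3=17/63 w_R=0
total: w_G1=0 w_G3=80/63 w_R=1
asked value: 1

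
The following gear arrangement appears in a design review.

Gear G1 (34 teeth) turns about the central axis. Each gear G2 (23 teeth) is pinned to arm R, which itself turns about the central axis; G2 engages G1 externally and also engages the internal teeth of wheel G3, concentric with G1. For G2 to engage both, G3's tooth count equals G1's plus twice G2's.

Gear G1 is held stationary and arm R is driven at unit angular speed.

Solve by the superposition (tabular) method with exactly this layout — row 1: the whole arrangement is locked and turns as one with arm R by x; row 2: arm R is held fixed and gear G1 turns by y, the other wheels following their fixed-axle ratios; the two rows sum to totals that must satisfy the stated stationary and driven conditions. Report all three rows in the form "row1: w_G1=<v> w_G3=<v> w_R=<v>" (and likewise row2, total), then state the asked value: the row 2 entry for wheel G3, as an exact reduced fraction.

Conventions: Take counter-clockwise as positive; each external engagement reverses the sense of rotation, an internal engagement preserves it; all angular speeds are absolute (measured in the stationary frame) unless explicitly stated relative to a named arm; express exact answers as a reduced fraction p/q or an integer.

recognized (axles ride arm R): planetary set, 34/23/80 teeth
row 1 — lock + rotate with arm: ω_sun = ω_ring = ω_arm = x
row 2 (arm held, sun turns y): ω_ring = −(34/80)·y, ω_arm = 0
boundary: total ω_sun = x + y = 0 and total ω_arm = x = 1  ⇒  y = -1, x = 1
row 2 ring = −(34/80)·(-1) = 17/40
totals (row 1 + row 2): sun 1 + (-1) = 0, ring 1 + 17/40 = 57/40, arm 1 + 0 = 1
asked cell (row2, ring) = 17/40

row1: w_G1=1 w_G3=1 w_R=1
row2: w_G1=-1 w_G3=17/40 w_R=0
total: w_G1=0 w_G3=57/40 w_R=1
asked value: 17/40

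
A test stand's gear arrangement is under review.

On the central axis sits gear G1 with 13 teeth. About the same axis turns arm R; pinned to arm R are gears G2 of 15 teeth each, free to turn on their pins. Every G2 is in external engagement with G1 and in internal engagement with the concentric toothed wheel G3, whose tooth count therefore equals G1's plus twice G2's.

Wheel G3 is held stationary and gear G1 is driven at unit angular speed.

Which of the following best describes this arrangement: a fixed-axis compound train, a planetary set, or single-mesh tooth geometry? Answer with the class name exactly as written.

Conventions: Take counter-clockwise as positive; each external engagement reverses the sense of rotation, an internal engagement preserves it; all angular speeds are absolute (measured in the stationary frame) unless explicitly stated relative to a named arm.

planetary set

class = planetary set [G3 = 13+2·15 = 43; Willis about the carrier]
classification: planetary set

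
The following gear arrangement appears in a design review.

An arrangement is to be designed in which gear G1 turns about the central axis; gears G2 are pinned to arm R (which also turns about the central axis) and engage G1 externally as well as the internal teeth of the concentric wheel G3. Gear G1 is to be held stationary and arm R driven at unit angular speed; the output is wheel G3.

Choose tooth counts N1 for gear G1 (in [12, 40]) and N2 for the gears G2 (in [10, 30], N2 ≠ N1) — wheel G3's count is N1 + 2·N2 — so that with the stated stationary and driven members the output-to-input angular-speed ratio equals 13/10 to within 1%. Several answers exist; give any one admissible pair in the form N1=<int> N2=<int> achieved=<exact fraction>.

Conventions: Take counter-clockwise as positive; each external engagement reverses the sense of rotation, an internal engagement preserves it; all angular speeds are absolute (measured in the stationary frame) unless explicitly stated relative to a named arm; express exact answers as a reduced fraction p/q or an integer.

planetary set to be sized for 13/10 (Willis relation)
Willis with ω_sun = 0: ω_ring/ω_arm = (N1+N3)/N3; set equal to 13/10  ⇒  N3/N1 = 1/(13/10 − 1) = 10/3
N3 = N1 + 2·N2  ⇒  N2/N1 = (N3/N1 − 1)/2 = (10/3 − 1)/2 = 7/6
smallest multiple with N1 ≥ 12 and N2 ≥ 10: k = 2  ⇒  N1 = 2·6 = 12, N2 = 2·7 = 14 (N1 ≤ 40, N2 ≤ 30, N2 ≠ N1 ✓), N3 = 12 + 2·14 = 40
check: (N1+N3)/N3 with N1 = 12, N3 = 40 gives 13/10; |achieved − target| = 0 ≤ 13/1000 ✓

N1=12 N2=14 achieved=13/10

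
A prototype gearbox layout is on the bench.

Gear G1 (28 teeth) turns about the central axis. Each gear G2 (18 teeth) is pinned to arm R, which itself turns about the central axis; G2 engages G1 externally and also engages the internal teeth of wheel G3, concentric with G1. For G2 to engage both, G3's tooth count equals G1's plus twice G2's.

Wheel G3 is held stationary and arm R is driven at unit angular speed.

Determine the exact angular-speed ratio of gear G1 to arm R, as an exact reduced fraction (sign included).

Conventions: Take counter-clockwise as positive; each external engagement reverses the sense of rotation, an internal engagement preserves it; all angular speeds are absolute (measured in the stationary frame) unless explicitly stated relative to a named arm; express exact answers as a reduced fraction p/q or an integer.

23/7

recognized (axles ride arm R): planetary set, 28/18/64 teeth
ring teeth: 28 + 2·18 = 64
28(ω_sun−ω_arm) = −64(ω_ring−ω_arm),  ω_ring = 0, ω_arm = 1
ω_sun = 1 − (64/28)(0−1) = 23/7
ω_out/ω_in = 23/7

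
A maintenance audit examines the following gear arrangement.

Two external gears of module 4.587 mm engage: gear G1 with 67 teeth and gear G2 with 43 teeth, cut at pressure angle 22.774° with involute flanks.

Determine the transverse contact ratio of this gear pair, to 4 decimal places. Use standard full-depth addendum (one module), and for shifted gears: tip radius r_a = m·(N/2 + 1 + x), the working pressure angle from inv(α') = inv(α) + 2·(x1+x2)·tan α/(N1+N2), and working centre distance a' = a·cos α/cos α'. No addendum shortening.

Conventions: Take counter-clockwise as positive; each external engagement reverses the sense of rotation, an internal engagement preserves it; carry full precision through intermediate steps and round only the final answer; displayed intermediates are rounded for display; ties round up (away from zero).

1.6294

recognized (one external pair, fixed centres): single-mesh tooth geometry, m = 4.587, N1 = 67, N2 = 43
base radii: r_b1 = 141.684647, r_b2 = 90.931938
tip radii: r_a1 = 158.251500, r_a2 = 103.207500
no profile shift: α' = α, a' = a
action lengths: √(r_a1²−r_b1²) = 70.491120, √(r_a2²−r_b2²) = 48.817730
base pitch p_b = π·m·cos α = 13.287028
CR = (70.491120 + 48.817730 − 252.285000·sin 22.77400°)/13.287028 = 1.629411
contact ratio ≈ 1.6294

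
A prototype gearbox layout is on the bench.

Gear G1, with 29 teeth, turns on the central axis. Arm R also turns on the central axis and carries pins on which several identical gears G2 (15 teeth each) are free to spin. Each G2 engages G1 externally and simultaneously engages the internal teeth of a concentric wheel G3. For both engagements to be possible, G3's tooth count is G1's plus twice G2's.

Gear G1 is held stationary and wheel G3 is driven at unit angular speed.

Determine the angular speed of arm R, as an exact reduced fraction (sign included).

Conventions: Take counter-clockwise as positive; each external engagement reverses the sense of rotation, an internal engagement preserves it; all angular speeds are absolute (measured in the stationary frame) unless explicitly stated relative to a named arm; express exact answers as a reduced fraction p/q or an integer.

59/88

planetary set (29T centre, 15T on arm, 59T internal) — Willis relation
ring teeth: 29 + 2·15 = 59
29(ω_sun−ω_arm) = −59(ω_ring−ω_arm),  ω_sun = 0, ω_ring = 1
29(0−ω_arm) = −59(1−ω_arm)  ⇒  88·ω_arm = 59  ⇒  ω_arm = 59/88
exact speed ratio = 59/88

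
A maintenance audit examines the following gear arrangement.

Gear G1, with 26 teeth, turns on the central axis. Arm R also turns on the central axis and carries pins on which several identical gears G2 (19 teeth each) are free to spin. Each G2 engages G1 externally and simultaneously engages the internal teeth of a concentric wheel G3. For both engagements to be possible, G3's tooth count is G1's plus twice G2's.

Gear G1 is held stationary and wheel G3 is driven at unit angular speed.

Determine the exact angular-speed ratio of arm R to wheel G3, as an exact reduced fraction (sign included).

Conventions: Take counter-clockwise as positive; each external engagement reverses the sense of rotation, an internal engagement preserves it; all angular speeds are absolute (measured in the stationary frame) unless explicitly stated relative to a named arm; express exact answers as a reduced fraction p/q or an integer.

32/45

recognized (axles ride arm R): planetary set, 26/19/64 teeth
ring teeth: 26 + 2·19 = 64
26(ω_sun−ω_arm) = −64(ω_ring−ω_arm),  ω_sun = 0, ω_ring = 1
26(0−ω_arm) = −64(1−ω_arm)  ⇒  90·ω_arm = 64  ⇒  ω_arm = 32/45
ω_out/ω_in = 32/45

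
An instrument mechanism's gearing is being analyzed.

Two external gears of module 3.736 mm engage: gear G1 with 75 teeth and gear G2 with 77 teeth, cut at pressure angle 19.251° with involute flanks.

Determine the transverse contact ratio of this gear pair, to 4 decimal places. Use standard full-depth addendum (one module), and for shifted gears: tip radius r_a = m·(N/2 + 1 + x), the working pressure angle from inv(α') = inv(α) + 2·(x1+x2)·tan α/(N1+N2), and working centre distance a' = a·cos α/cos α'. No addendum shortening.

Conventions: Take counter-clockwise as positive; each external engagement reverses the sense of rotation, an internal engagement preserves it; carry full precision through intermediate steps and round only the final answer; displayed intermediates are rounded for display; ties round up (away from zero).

1.8660

class = single-mesh tooth geometry [involute pair 75T × 77T, m = 3.736]
base radii: r_b1 = 132.266066, r_b2 = 135.793161
tip radii: r_a1 = 143.836000, r_a2 = 147.572000
no profile shift: α' = α, a' = a
action lengths: √(r_a1²−r_b1²) = 56.519756, √(r_a2²−r_b2²) = 57.772941
base pitch p_b = π·m·cos α = 11.080696
CR = (56.519756 + 57.772941 − 283.936000·sin 19.25100°)/11.080696 = 1.866036
contact ratio ≈ 1.8660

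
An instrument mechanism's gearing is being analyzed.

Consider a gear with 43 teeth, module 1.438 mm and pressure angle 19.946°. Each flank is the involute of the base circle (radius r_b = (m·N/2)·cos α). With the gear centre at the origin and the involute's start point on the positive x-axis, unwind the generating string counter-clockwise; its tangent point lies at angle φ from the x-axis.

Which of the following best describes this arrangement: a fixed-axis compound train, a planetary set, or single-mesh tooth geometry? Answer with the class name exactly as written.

single-mesh tooth geometry

single-mesh involute tooth geometry (43T wheel at module 1.438)
classification: single-mesh tooth geometry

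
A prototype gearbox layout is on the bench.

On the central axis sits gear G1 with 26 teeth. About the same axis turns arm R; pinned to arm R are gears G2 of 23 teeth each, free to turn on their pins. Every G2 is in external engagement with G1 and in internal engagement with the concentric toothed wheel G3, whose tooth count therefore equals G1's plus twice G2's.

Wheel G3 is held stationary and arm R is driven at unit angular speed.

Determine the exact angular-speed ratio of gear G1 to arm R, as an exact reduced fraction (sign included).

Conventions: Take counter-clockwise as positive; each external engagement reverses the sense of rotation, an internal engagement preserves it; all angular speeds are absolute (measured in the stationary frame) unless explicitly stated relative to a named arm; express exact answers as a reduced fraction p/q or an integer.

class = planetary set [G3 = 26+2·23 = 72; Willis about the carrier]
ring teeth: 26 + 2·23 = 72
26(ω_sun−ω_arm) = −72(ω_ring−ω_arm),  ω_ring = 0, ω_arm = 1
ω_sun = 1 − (72/26)(0−1) = 49/13
ω_out/ω_in = 49/13

49/13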